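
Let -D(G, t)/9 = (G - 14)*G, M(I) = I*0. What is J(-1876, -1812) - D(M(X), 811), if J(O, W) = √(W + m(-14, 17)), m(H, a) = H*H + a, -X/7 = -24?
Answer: I*√1599 ≈ 39.987*I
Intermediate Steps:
X = 168 (X = -7*(-24) = 168)
M(I) = 0
m(H, a) = a + H² (m(H, a) = H² + a = a + H²)
D(G, t) = -9*G*(-14 + G) (D(G, t) = -9*(G - 14)*G = -9*(-14 + G)*G = -9*G*(-14 + G))
J(O, W) = √(213 + W) (J(O, W) = √(W + (17 + (-14)²)) = √(W + (17 + 196)) = √(W + 213) = √(213 + W))
J(-1876, -1812) - D(M(X), 811) = √(213 - 1812) - 9*0*(14 - 1*0) = √(-1599) - 9*0*(14 + 0) = I*√1599 - 9*0*14 = I*√1599 - 1*0 = I*√1599 + 0 = I*√1599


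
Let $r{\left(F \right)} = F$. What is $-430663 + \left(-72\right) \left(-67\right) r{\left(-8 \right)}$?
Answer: $-469255$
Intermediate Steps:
$-430663 + \left(-72\right) \left(-67\right) r{\left(-8 \right)} = -430663 + \left(-72\right) \left(-67\right) \left(-8\right) = -430663 + 4824 \left(-8\right) = -430663 - 38592 = -469255$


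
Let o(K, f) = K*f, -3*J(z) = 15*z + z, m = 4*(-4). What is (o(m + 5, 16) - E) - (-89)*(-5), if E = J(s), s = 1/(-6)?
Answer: -5597/9 ≈ -621.89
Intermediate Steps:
m = -16
s = -1/6 ≈ -0.16667
J(z) = -16*z/3 (J(z) = -(15*z + z)/3 = -16*z/3)
E = 8/9 (E = -16/3*(-1/6) = 8/9 ≈ 0.88889)
(o(m + 5, 16) - E) - (-89)*(-5) = ((-16 + 5)*16 - 1*8/9) - (-89)*(-5) = (-11*16 - 8/9) - 1*445 = (-176 - 8/9) - 445 = -1592/9 - 445 = -5597/9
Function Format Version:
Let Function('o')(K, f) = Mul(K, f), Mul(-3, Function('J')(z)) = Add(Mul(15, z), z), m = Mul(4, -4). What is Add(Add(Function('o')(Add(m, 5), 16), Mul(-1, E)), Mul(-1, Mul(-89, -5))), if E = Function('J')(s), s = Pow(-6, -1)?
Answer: Rational(-5597, 9) ≈ -621.89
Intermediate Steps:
m = -16
s = Rational(-1, 6) ≈ -0.16667
Function('J')(z) = Mul(Rational(-16, 3), z) (Function('J')(z) = Mul(Rational(-1, 3), Add(Mul(15, z), z)) = Mul(Rational(-1, 3), Mul(16, z)) = Mul(Rational(-16, 3), z))
E = Rational(8, 9) (E = Mul(Rational(-16, 3), Rational(-1, 6)) = Rational(8, 9) ≈ 0.88889)
Add(Add(Function('o')(Add(m, 5), 16), Mul(-1, E)), Mul(-1, Mul(-89, -5))) = Add(Add(Mul(Add(-16, 5), 16), Mul(-1, Rational(8, 9))), Mul(-1, Mul(-89, -5))) = Add(Add(Mul(-11, 16), Rational(-8, 9)), Mul(-1, 445)) = Add(Add(-176, Rational(-8, 9)), -445) = Add(Rational(-1592, 9), -445) = Rational(-5597, 9)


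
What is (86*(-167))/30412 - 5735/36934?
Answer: -88107366/140404601 ≈ -0.62752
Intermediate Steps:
(86*(-167))/30412 - 5735/36934 = -14362*1/30412 - 5735*1/36934 = -7181/15206 - 5735/36934 = -88107366/140404601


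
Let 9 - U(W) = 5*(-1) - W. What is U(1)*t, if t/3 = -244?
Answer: -10980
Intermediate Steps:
U(W) = 14 + W (U(W) = 9 - (5*(-1) - W) = 9 - (-5 - W) = 9 + (5 + W) = 14 + W)
t = -732 (t = 3*(-244) = -732)
U(1)*t = (14 + 1)*(-732) = 15*(-732) = -10980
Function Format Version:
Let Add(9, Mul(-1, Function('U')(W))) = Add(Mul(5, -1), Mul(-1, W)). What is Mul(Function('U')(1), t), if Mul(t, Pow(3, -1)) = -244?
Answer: -10980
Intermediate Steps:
Function('U')(W) = Add(14, W) (Function('U')(W) = Add(9, Mul(-1, Add(Mul(5, -1), Mul(-1, W)))) = Add(9, Mul(-1, Add(-5, Mul(-1, W)))) = Add(9, Add(5, W)) = Add(14, W))
t = -732 (t = Mul(3, -244) = -732)
Mul(Function('U')(1), t) = Mul(Add(14, 1), -732) = Mul(15, -732) = -10980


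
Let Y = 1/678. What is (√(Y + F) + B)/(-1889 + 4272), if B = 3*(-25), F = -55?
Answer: -75/2383 + 7*I*√515958/1615674 ≈ -0.031473 + 0.0031121*I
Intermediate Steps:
Y = 1/678 ≈ 0.0014749
B = -75
(√(Y + F) + B)/(-1889 + 4272) = (√(1/678 - 55) - 75)/(-1889 + 4272) = (√(-37289/678) - 75)/2383 = (7*I*√515958/678 - 75)*(1/2383) = (-75 + 7*I*√515958/678)*(1/2383) = -75/2383 + 7*I*√515958/1615674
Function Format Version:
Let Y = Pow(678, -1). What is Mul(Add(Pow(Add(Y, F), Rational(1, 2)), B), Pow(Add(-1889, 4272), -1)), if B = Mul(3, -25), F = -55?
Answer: Add(Rational(-75, 2383), Mul(Rational(7, 1615674), I, Pow(515958, Rational(1, 2)))) ≈ Add(-0.031473, Mul(0.0031121, I))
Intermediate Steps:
Y = Rational(1, 678) ≈ 0.0014749
B = -75
Mul(Add(Pow(Add(Y, F), Rational(1, 2)), B), Pow(Add(-1889, 4272), -1)) = Mul(Add(Pow(Add(Rational(1, 678), -55), Rational(1, 2)), -75), Pow(Add(-1889, 4272), -1)) = Mul(Add(Pow(Rational(-37289, 678), Rational(1, 2)), -75), Pow(2383, -1)) = Mul(Add(Mul(Rational(7, 678), I, Pow(515958, Rational(1, 2))), -75), Rational(1, 2383)) = Mul(Add(-75, Mul(Rational(7, 678), I, Pow(515958, Rational(1, 2)))), Rational(1, 2383)) = Add(Rational(-75, 2383), Mul(Rational(7, 1615674), I, Pow(515958, Rational(1, 2))))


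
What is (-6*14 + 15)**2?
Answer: 4761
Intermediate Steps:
(-6*14 + 15)**2 = (-84 + 15)**2 = (-69)**2 = 4761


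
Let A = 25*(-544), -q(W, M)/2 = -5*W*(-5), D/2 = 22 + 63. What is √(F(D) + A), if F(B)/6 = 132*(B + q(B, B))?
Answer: 4*I*√413185 ≈ 2571.2*I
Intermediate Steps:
D = 170 (D = 2*(22 + 63) = 2*85 = 170)
q(W, M) = -50*W (q(W, M) = -2*(-5*W)*(-5) = -50*W)
A = -13600
F(B) = -38808*B (F(B) = 6*(132*(B - 50*B)) = 6*(132*(-49*B)) = 6*(-6468*B) = -38808*B)
√(F(D) + A) = √(-38808*170 - 13600) = √(-6597360 - 13600) = √(-6610960) = 4*I*√413185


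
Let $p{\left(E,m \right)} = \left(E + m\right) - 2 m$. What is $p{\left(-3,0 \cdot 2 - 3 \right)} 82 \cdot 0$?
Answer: $0$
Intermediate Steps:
$p{\left(E,m \right)} = E - m$
$p{\left(-3,0 \cdot 2 - 3 \right)} 82 \cdot 0 = \left(-3 - \left(0 \cdot 2 - 3\right)\right) 82 \cdot 0 = \left(-3 - \left(0 - 3\right)\right) 0 = \left(-3 - -3\right) 0 = \left(-3 + 3\right) 0 = 0 \cdot 0 = 0$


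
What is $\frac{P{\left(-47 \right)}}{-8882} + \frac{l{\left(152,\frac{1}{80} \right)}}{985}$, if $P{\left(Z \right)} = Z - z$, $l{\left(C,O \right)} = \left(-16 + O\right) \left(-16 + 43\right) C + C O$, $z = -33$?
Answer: $- \frac{1456853339}{21871925} \approx -66.608$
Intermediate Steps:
$l{\left(C,O \right)} = C O + C \left(-432 + 27 O\right)$ ($l{\left(C,O \right)} = \left(-16 + O\right) 27 C + C O = \left(-432 + 27 O\right) C + C O = C \left(-432 + 27 O\right) + C O = C O + C \left(-432 + 27 O\right)$)
$P{\left(Z \right)} = 33 + Z$ ($P{\left(Z \right)} = Z - -33 = Z + 33 = 33 + Z$)
$\frac{P{\left(-47 \right)}}{-8882} + \frac{l{\left(152,\frac{1}{80} \right)}}{985} = \frac{33 - 47}{-8882} + \frac{4 \cdot 152 \left(-108 + \frac{7}{80}\right)}{985} = \left(-14\right) \left(- \frac{1}{8882}\right) + 4 \cdot 152 \left(-108 + 7 \cdot \frac{1}{80}\right) \frac{1}{985} = \frac{7}{4441} + 4 \cdot 152 \left(-108 + \frac{7}{80}\right) \frac{1}{985} = \frac{7}{4441} + 4 \cdot 152 \left(- \frac{8633}{80}\right) \frac{1}{985} = \frac{7}{4441} - \frac{328054}{4925} = - \frac{1456853339}{21871925}$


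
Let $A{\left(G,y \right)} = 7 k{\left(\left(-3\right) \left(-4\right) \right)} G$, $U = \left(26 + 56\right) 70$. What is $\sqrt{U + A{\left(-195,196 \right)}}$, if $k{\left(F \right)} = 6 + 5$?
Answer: $5 i \sqrt{371} \approx 96.307 i$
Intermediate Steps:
$k{\left(F \right)} = 11$
$U = 5740$ ($U = 82 \cdot 70 = 5740$)
$A{\left(G,y \right)} = 77 G$ ($A{\left(G,y \right)} = 7 \cdot 11 G = 77 G$)
$\sqrt{U + A{\left(-195,196 \right)}} = \sqrt{5740 + 77 \left(-195\right)} = \sqrt{5740 - 15015} = \sqrt{-9275} = 5 i \sqrt{371}$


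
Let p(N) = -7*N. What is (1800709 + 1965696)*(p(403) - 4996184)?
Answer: -18828277427025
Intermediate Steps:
(1800709 + 1965696)*(p(403) - 4996184) = (1800709 + 1965696)*(-7*403 - 4996184) = 3766405*(-2821 - 4996184) = 3766405*(-4999005) = -18828277427025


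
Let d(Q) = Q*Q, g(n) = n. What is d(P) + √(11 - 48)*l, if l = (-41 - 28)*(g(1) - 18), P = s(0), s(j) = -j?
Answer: 1173*I*√37 ≈ 7135.1*I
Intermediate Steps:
P = 0 (P = -1*0 = 0)
d(Q) = Q²
l = 1173 (l = (-41 - 28)*(1 - 18) = -69*(-17) = 1173)
d(P) + √(11 - 48)*l = 0² + √(11 - 48)*1173 = 0 + √(-37)*1173 = 0 + (I*√37)*1173 = 0 + 1173*I*√37 = 1173*I*√37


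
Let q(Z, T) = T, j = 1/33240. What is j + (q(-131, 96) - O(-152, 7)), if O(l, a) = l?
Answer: 8243521/33240 ≈ 248.00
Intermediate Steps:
j = 1/33240 ≈ 3.0084e-5
j + (q(-131, 96) - O(-152, 7)) = 1/33240 + (96 - 1*(-152)) = 1/33240 + (96 + 152) = 1/33240 + 248 = 8243521/33240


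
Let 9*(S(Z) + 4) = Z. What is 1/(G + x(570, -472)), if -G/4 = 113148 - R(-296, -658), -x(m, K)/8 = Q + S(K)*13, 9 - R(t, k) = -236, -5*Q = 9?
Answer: -45/20057732 ≈ -2.2435e-6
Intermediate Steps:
Q = -9/5 (Q = -⅕*9 = -9/5 ≈ -1.8000)
R(t, k) = 245 (R(t, k) = 9 - 1*(-236) = 9 + 236 = 245)
S(Z) = -4 + Z/9
x(m, K) = 2152/5 - 104*K/9 (x(m, K) = -8*(-9/5 + (-4 + K/9)*13) = -8*(-9/5 + (-52 + 13*K/9)) = -8*(-269/5 + 13*K/9) = 2152/5 - 104*K/9)
G = -451612 (G = -4*(113148 - 1*245) = -4*(113148 - 245) = -4*112903 = -451612)
1/(G + x(570, -472)) = 1/(-451612 + (2152/5 - 104/9*(-472))) = 1/(-451612 + (2152/5 + 49088/9)) = 1/(-451612 + 264808/45) = 1/(-20057732/45) = -45/20057732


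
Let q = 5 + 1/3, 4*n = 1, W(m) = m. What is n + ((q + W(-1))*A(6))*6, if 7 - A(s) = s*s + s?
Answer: -3639/4 ≈ -909.75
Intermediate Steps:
A(s) = 7 - s - s² (A(s) = 7 - (s*s + s) = 7 - (s² + s) = 7 - (s + s²) = 7 + (-s - s²) = 7 - s - s²)
n = ¼ (n = (¼)*1 = ¼ ≈ 0.25000)
q = 16/3 (q = 5 + ⅓ = 16/3 ≈ 5.3333)
n + ((q + W(-1))*A(6))*6 = ¼ + ((16/3 - 1)*(7 - 1*6 - 1*6²))*6 = ¼ + (13*(7 - 6 - 1*36)/3)*6 = ¼ + (13*(7 - 6 - 36)/3)*6 = ¼ + ((13/3)*(-35))*6 = ¼ - 455/3*6 = ¼ - 910 = -3639/4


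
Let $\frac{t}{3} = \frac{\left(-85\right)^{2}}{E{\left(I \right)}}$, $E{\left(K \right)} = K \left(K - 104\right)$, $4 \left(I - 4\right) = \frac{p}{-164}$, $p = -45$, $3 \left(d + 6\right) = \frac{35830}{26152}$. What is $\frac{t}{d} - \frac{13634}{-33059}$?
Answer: $\frac{21201739925446802}{2113939461240347} \approx 10.029$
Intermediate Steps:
$d = - \frac{217453}{39228}$ ($d = -6 + \frac{35830 \cdot \frac{1}{26152}}{3} = -6 + \frac{1}{3} \cdot \frac{17915}{13076} = -6 + \frac{17915}{39228} = - \frac{217453}{39228} \approx -5.5433$)
$I = \frac{2669}{656}$ ($I = 4 + \frac{\left(-45\right) \frac{1}{-164}}{4} = 4 + \frac{\left(-45\right) \left(- \frac{1}{164}\right)}{4} = 4 + \frac{1}{4} \cdot \frac{45}{164} = 4 + \frac{45}{656} = \frac{2669}{656} \approx 4.0686$)
$E{\left(K \right)} = K \left(-104 + K\right)$
$t = - \frac{109735680}{2058427}$ ($t = 3 \frac{\left(-85\right)^{2}}{\frac{2669}{656} \left(-104 + \frac{2669}{656}\right)} = 3 \frac{7225}{\frac{2669}{656} \left(- \frac{65555}{656}\right)} = 3 \frac{7225}{- \frac{174966295}{430336}} = 3 \cdot 7225 \left(- \frac{430336}{174966295}\right) = 3 \left(- \frac{36578560}{2058427}\right) = - \frac{109735680}{2058427} \approx -53.31$)
$\frac{t}{d} - \frac{13634}{-33059} = - \frac{109735680}{2058427 \left(- \frac{217453}{39228}\right)} - \frac{13634}{-33059} = \left(- \frac{109735680}{2058427}\right) \left(- \frac{39228}{217453}\right) - - \frac{13634}{33059} = \frac{614958750720}{63944446633} + \frac{13634}{33059} = \frac{21201739925446802}{2113939461240347}$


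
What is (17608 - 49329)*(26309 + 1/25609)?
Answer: -21371934360222/25609 ≈ -8.3455e+8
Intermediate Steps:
(17608 - 49329)*(26309 + 1/25609) = -31721*(26309 + 1/25609) = -31721*673747182/25609 = -21371934360222/25609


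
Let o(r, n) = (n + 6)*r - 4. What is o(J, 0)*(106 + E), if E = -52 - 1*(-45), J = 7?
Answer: 3762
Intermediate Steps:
o(r, n) = -4 + r*(6 + n) (o(r, n) = (6 + n)*r - 4 = r*(6 + n) - 4 = -4 + r*(6 + n))
E = -7 (E = -52 + 45 = -7)
o(J, 0)*(106 + E) = (-4 + 6*7 + 0*7)*(106 - 7) = (-4 + 42 + 0)*99 = 38*99 = 3762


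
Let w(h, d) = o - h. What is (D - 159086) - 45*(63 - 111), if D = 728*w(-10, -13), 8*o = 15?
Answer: -148281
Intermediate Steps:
o = 15/8 (o = (⅛)*15 = 15/8 ≈ 1.8750)
w(h, d) = 15/8 - h
D = 8645 (D = 728*(15/8 - 1*(-10)) = 728*(15/8 + 10) = 728*(95/8) = 8645)
(D - 159086) - 45*(63 - 111) = (8645 - 159086) - 45*(63 - 111) = -150441 - 45*(-48) = -150441 + 2160 = -148281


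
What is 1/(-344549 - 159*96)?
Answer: -1/359813 ≈ -2.7792e-6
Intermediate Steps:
1/(-344549 - 159*96) = 1/(-344549 - 15264) = 1/(-359813) = -1/359813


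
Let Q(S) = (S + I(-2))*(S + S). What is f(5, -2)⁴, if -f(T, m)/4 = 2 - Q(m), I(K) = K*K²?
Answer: 533794816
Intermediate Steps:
I(K) = K³
Q(S) = 2*S*(-8 + S) (Q(S) = (S + (-2)³)*(S + S) = (S - 8)*(2*S) = (-8 + S)*(2*S) = 2*S*(-8 + S))
f(T, m) = -8 + 8*m*(-8 + m) (f(T, m) = -4*(2 - 2*m*(-8 + m)) = -8 + 8*m*(-8 + m))
f(5, -2)⁴ = (-8 + 8*(-2)*(-8 - 2))⁴ = (-8 + 8*(-2)*(-10))⁴ = (-8 + 160)⁴ = 152⁴ = 533794816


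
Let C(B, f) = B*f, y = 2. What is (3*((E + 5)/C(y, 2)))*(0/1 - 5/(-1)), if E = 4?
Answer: 135/4 ≈ 33.750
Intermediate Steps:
(3*((E + 5)/C(y, 2)))*(0/1 - 5/(-1)) = (3*((4 + 5)/((2*2))))*(0/1 - 5/(-1)) = (3*(9/4))*(0*1 - 5*(-1)) = (3*(9*(¼)))*(0 + 5) = (3*(9/4))*5 = (27/4)*5 = 135/4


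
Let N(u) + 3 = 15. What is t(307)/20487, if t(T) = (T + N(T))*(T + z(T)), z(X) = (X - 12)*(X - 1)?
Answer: 28894063/20487 ≈ 1410.4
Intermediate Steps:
z(X) = (-1 + X)*(-12 + X) (z(X) = (-12 + X)*(-1 + X) = (-1 + X)*(-12 + X))
N(u) = 12 (N(u) = -3 + 15 = 12)
t(T) = (12 + T)*(12 + T² - 12*T) (t(T) = (T + 12)*(T + (12 + T² - 13*T)) = (12 + T)*(12 + T² - 12*T))
t(307)/20487 = (144 + 307³ - 132*307)/20487 = (144 + 28934443 - 40524)*(1/20487) = 28894063*(1/20487) = 28894063/20487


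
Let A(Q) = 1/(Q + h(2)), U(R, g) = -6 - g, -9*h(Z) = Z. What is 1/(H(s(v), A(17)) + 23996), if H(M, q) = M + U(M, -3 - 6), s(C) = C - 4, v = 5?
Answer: 1/24000 ≈ 4.1667e-5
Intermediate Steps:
h(Z) = -Z/9
s(C) = -4 + C
A(Q) = 1/(-2/9 + Q) (A(Q) = 1/(Q - 1/9*2) = 1/(Q - 2/9) = 1/(-2/9 + Q))
H(M, q) = 3 + M (H(M, q) = M + (-6 - (-3 - 6)) = M + (-6 - 1*(-9)) = M + (-6 + 9) = M + 3 = 3 + M)
1/(H(s(v), A(17)) + 23996) = 1/((3 + (-4 + 5)) + 23996) = 1/((3 + 1) + 23996) = 1/(4 + 23996) = 1/24000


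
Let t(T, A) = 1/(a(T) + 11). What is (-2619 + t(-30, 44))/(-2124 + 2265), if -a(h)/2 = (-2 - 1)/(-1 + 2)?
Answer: -44522/2397 ≈ -18.574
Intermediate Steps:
a(h) = 6 (a(h) = -2*(-2 - 1)/(-1 + 2) = -(-6)/1 = -(-6) = -2*(-3) = 6)
t(T, A) = 1/17 (t(T, A) = 1/(6 + 11) = 1/17)
(-2619 + t(-30, 44))/(-2124 + 2265) = (-2619 + 1/17)/(-2124 + 2265) = -44522/17/141 = -44522/17*1/141 = -44522/2397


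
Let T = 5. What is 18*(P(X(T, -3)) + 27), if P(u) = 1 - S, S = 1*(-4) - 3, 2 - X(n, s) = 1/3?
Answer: 630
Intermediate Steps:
X(n, s) = 5/3 (X(n, s) = 2 - 1/3 = 5/3)
S = -7 (S = -4 - 3 = -7)
P(u) = 8 (P(u) = 1 - 1*(-7) = 1 + 7 = 8)
18*(P(X(T, -3)) + 27) = 18*(8 + 27) = 18*35 = 630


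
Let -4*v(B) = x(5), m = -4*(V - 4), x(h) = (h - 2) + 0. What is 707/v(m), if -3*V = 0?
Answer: -2828/3 ≈ -942.67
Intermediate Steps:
V = 0 (V = -1/3*0 = 0)
x(h) = -2 + h (x(h) = (-2 + h) + 0 = -2 + h)
m = 16 (m = -4*(0 - 4) = -4*(-4) = 16)
v(B) = -3/4 (v(B) = -(-2 + 5)/4 = -1/4*3 = -3/4)
707/v(m) = 707/(-3/4) = 707*(-4/3) = -2828/3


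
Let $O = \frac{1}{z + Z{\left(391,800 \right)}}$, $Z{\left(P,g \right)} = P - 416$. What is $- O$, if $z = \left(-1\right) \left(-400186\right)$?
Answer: $- \frac{1}{400161} \approx -2.499 \cdot 10^{-6}$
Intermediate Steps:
$z = 400186$
$Z{\left(P,g \right)} = -416 + P$ ($Z{\left(P,g \right)} = P - 416 = -416 + P$)
$O = \frac{1}{400161}$ ($O = \frac{1}{400186 + \left(-416 + 391\right)} = \frac{1}{400186 - 25} = \frac{1}{400161} \approx 2.499 \cdot 10^{-6}$)
$- O = \left(-1\right) \frac{1}{400161} = - \frac{1}{400161}$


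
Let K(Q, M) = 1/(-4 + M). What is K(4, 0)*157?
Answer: -157/4 ≈ -39.250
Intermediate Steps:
K(4, 0)*157 = 157/(-4 + 0) = 157/(-4) = -¼*157 = -157/4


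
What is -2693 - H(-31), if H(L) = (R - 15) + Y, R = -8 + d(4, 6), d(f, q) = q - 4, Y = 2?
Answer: -2674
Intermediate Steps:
d(f, q) = -4 + q
R = -6 (R = -8 + (-4 + 6) = -8 + 2 = -6)
H(L) = -19 (H(L) = (-6 - 15) + 2 = -21 + 2 = -19)
-2693 - H(-31) = -2693 - 1*(-19) = -2693 + 19 = -2674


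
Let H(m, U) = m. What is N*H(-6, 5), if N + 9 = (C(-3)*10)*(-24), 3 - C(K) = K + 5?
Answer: 1494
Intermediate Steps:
C(K) = -2 - K (C(K) = 3 - (K + 5) = 3 - (5 + K) = 3 + (-5 - K) = -2 - K)
N = -249 (N = -9 + ((-2 - 1*(-3))*10)*(-24) = -9 + ((-2 + 3)*10)*(-24) = -9 + (1*10)*(-24) = -9 + 10*(-24) = -9 - 240 = -249)
N*H(-6, 5) = -249*(-6) = 1494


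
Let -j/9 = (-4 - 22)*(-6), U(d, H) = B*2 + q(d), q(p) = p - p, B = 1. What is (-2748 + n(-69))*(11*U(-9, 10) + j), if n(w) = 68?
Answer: 3703760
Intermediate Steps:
q(p) = 0
U(d, H) = 2 (U(d, H) = 1*2 + 0 = 2 + 0 = 2)
j = -1404 (j = -9*(-4 - 22)*(-6) = -(-234)*(-6) = -9*156 = -1404)
(-2748 + n(-69))*(11*U(-9, 10) + j) = (-2748 + 68)*(11*2 - 1404) = -2680*(22 - 1404) = -2680*(-1382) = 3703760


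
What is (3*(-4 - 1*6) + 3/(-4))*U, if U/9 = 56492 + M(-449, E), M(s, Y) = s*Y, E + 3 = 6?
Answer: -61045515/4 ≈ -1.5261e+7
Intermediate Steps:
E = 3 (E = -3 + 6 = 3)
M(s, Y) = Y*s
U = 496305 (U = 9*(56492 + 3*(-449)) = 9*(56492 - 1347) = 9*55145 = 496305)
(3*(-4 - 1*6) + 3/(-4))*U = (3*(-4 - 1*6) + 3/(-4))*496305 = (3*(-4 - 6) + 3*(-1/4))*496305 = (3*(-10) - 3/4)*496305 = (-30 - 3/4)*496305 = -123/4*496305 = -61045515/4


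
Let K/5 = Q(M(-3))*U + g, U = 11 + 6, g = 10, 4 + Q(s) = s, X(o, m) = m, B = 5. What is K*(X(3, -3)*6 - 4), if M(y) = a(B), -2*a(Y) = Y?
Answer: 11055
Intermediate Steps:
a(Y) = -Y/2
M(y) = -5/2 (M(y) = -1/2*5 = -5/2)
Q(s) = -4 + s
U = 17
K = -1005/2 (K = 5*((-4 - 5/2)*17 + 10) = 5*(-13/2*17 + 10) = 5*(-221/2 + 10) = 5*(-201/2) = -1005/2 ≈ -502.50)
K*(X(3, -3)*6 - 4) = -1005*(-3*6 - 4)/2 = -1005*(-18 - 4)/2 = -1005/2*(-22) = 11055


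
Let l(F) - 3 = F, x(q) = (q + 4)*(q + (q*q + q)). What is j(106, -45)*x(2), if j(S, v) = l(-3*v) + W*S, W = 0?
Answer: 6624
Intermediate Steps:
x(q) = (4 + q)*(q² + 2*q) (x(q) = (4 + q)*(q + (q² + q)) = (4 + q)*(q + (q + q²)) = (4 + q)*(q² + 2*q))
l(F) = 3 + F
j(S, v) = 3 - 3*v (j(S, v) = (3 - 3*v) + 0*S = (3 - 3*v) + 0 = 3 - 3*v)
j(106, -45)*x(2) = (3 - 3*(-45))*(2*(8 + 2² + 6*2)) = (3 + 135)*(2*(8 + 4 + 12)) = 138*(2*24) = 138*48 = 6624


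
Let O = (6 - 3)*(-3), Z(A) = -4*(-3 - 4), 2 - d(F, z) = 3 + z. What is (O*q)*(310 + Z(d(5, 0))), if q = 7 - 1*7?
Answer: 0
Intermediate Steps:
q = 0 (q = 7 - 7 = 0)
d(F, z) = -1 - z (d(F, z) = 2 - (3 + z) = 2 + (-3 - z) = -1 - z)
Z(A) = 28 (Z(A) = -4*(-7) = 28)
O = -9 (O = 3*(-3) = -9)
(O*q)*(310 + Z(d(5, 0))) = (-9*0)*(310 + 28) = 0*338 = 0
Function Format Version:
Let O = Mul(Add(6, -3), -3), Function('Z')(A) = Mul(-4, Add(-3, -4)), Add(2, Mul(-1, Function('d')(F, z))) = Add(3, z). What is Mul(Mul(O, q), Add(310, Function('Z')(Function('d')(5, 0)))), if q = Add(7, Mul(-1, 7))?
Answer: 0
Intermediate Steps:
q = 0 (q = Add(7, -7) = 0)
Function('d')(F, z) = Add(-1, Mul(-1, z)) (Function('d')(F, z) = Add(2, Mul(-1, Add(3, z))) = Add(2, Add(-3, Mul(-1, z))) = Add(-1, Mul(-1, z)))
Function('Z')(A) = 28 (Function('Z')(A) = Mul(-4, -7) = 28)
O = -9 (O = Mul(3, -3) = -9)
Mul(Mul(O, q), Add(310, Function('Z')(Function('d')(5, 0)))) = Mul(Mul(-9, 0), Add(310, 28)) = Mul(0, 338) = 0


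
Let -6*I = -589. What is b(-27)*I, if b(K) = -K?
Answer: 5301/2 ≈ 2650.5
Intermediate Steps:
I = 589/6 (I = -⅙*(-589) = 589/6 ≈ 98.167)
b(-27)*I = -1*(-27)*(589/6) = 27*(589/6) = 5301/2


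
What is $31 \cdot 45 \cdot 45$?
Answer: $62775$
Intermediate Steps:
$31 \cdot 45 \cdot 45 = 1395 \cdot 45 = 62775$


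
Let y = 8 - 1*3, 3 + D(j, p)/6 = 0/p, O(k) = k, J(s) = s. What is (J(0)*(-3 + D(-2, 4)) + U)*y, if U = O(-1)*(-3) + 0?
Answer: 15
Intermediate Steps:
D(j, p) = -18 (D(j, p) = -18 + 6*(0/p) = -18 + 6*0 = -18 + 0 = -18)
U = 3 (U = -1*(-3) + 0 = 3 + 0 = 3)
y = 5 (y = 8 - 3 = 5)
(J(0)*(-3 + D(-2, 4)) + U)*y = (0*(-3 - 18) + 3)*5 = (0*(-21) + 3)*5 = (0 + 3)*5 = 3*5 = 15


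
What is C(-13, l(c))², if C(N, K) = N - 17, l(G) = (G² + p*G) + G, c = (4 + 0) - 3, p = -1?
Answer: 900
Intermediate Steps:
c = 1 (c = 4 - 3 = 1)
l(G) = G² (l(G) = (G² - G) + G = G²)
C(N, K) = -17 + N
C(-13, l(c))² = (-17 - 13)² = (-30)² = 900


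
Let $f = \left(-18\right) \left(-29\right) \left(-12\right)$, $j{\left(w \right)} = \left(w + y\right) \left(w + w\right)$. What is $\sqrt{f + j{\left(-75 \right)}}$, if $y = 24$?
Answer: $3 \sqrt{154} \approx 37.229$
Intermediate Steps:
$j{\left(w \right)} = 2 w \left(24 + w\right)$ ($j{\left(w \right)} = \left(w + 24\right) \left(w + w\right) = \left(24 + w\right) 2 w = 2 w \left(24 + w\right)$)
$f = -6264$ ($f = 522 \left(-12\right) = -6264$)
$\sqrt{f + j{\left(-75 \right)}} = \sqrt{-6264 + 2 \left(-75\right) \left(24 - 75\right)} = \sqrt{-6264 + 2 \left(-75\right) \left(-51\right)} = \sqrt{-6264 + 7650} = \sqrt{1386} = 3 \sqrt{154}$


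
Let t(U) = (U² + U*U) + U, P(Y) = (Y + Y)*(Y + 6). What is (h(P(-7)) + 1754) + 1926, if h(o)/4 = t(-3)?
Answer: 3740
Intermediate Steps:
P(Y) = 2*Y*(6 + Y) (P(Y) = (2*Y)*(6 + Y) = 2*Y*(6 + Y))
t(U) = U + 2*U² (t(U) = (U² + U²) + U = 2*U² + U = U + 2*U²)
h(o) = 60 (h(o) = 4*(-3*(1 + 2*(-3))) = 4*(-3*(1 - 6)) = 4*(-3*(-5)) = 4*15 = 60)
(h(P(-7)) + 1754) + 1926 = (60 + 1754) + 1926 = 1814 + 1926 = 3740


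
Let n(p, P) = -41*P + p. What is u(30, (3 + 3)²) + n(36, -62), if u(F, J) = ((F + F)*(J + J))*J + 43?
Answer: 158141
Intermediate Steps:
u(F, J) = 43 + 4*F*J² (u(F, J) = ((2*F)*(2*J))*J + 43 = (4*F*J)*J + 43 = 4*F*J² + 43 = 43 + 4*F*J²)
n(p, P) = p - 41*P
u(30, (3 + 3)²) + n(36, -62) = (43 + 4*30*((3 + 3)²)²) + (36 - 41*(-62)) = (43 + 4*30*(6²)²) + (36 + 2542) = (43 + 4*30*36²) + 2578 = (43 + 4*30*1296) + 2578 = (43 + 155520) + 2578 = 155563 + 2578 = 158141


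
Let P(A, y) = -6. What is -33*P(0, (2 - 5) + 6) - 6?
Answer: 192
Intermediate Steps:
-33*P(0, (2 - 5) + 6) - 6 = -33*(-6) - 6 = 198 - 6 = 192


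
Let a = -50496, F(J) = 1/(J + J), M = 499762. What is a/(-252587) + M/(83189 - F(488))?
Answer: 127303677682592/20508160651781 ≈ 6.2075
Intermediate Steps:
F(J) = 1/(2*J)
a/(-252587) + M/(83189 - F(488)) = -50496/(-252587) + 499762/(83189 - 1/(2*488)) = -50496*(-1/252587) + 499762/(83189 - 1/(2*488)) = 50496/252587 + 499762/(83189 - 1*1/976) = 50496/252587 + 499762/(83189 - 1/976) = 50496/252587 + 499762/(81192463/976) = 50496/252587 + 499762*(976/81192463) = 50496/252587 + 487767712/81192463 = 127303677682592/20508160651781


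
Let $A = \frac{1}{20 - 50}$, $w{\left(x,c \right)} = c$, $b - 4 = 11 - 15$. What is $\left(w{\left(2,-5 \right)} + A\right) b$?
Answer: $0$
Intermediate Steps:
$b = 0$ ($b = 4 + \left(11 - 15\right) = 4 - 4 = 0$)
$A = - \frac{1}{30}$ ($A = \frac{1}{-30} = - \frac{1}{30} \approx -0.033333$)
$\left(w{\left(2,-5 \right)} + A\right) b = \left(-5 - \frac{1}{30}\right) 0 = \left(- \frac{151}{30}\right) 0 = 0$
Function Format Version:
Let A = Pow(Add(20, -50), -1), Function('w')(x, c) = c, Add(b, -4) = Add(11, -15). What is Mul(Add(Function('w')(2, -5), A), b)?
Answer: 0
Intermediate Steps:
b = 0 (b = Add(4, Add(11, -15)) = Add(4, -4) = 0)
A = Rational(-1, 30) (A = Pow(-30, -1) = Rational(-1, 30) ≈ -0.033333)
Mul(Add(Function('w')(2, -5), A), b) = Mul(Add(-5, Rational(-1, 30)), 0) = Mul(Rational(-151, 30), 0) = 0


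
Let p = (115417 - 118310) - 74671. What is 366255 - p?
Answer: 443819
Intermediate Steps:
p = -77564 (p = -2893 - 74671 = -77564)
366255 - p = 366255 - 1*(-77564) = 366255 + 77564 = 443819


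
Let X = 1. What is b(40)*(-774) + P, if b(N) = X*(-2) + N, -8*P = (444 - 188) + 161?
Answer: -235713/8 ≈ -29464.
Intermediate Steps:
P = -417/8 (P = -((444 - 188) + 161)/8 = -(256 + 161)/8 = -⅛*417 = -417/8 ≈ -52.125)
b(N) = -2 + N (b(N) = 1*(-2) + N = -2 + N)
b(40)*(-774) + P = (-2 + 40)*(-774) - 417/8 = 38*(-774) - 417/8 = -29412 - 417/8 = -235713/8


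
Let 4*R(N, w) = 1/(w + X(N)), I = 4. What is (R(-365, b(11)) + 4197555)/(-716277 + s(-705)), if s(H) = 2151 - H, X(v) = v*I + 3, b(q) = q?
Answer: -24278658119/4126427064 ≈ -5.8837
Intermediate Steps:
X(v) = 3 + 4*v (X(v) = v*4 + 3 = 4*v + 3 = 3 + 4*v)
R(N, w) = 1/(4*(3 + w + 4*N)) (R(N, w) = 1/(4*(w + (3 + 4*N))) = 1/(4*(3 + w + 4*N)))
(R(-365, b(11)) + 4197555)/(-716277 + s(-705)) = (1/(4*(3 + 11 + 4*(-365))) + 4197555)/(-716277 + (2151 - 1*(-705))) = (1/(4*(3 + 11 - 1460)) + 4197555)/(-716277 + (2151 + 705)) = ((1/4)/(-1446) + 4197555)/(-716277 + 2856) = ((1/4)*(-1/1446) + 4197555)/(-713421) = (-1/5784 + 4197555)*(-1/713421) = (24278658119/5784)*(-1/713421) = -24278658119/4126427064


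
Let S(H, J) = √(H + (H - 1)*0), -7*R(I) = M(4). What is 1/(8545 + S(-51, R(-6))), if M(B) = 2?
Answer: 8545/73017076 - I*√51/73017076 ≈ 0.00011703 - 9.7805e-8*I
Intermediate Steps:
R(I) = -2/7 (R(I) = -⅐*2 = -2/7)
S(H, J) = √H (S(H, J) = √(H + (-1 + H)*0) = √(H + 0) = √H)
1/(8545 + S(-51, R(-6))) = 1/(8545 + √(-51)) = 1/(8545 + I*√51)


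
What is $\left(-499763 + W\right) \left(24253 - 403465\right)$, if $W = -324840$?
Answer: $312699352836$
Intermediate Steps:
$\left(-499763 + W\right) \left(24253 - 403465\right) = \left(-499763 - 324840\right) \left(24253 - 403465\right) = \left(-824603\right) \left(-379212\right) = 312699352836$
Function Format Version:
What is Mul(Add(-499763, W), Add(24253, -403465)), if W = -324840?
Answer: 312699352836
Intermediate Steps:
Mul(Add(-499763, W), Add(24253, -403465)) = Mul(Add(-499763, -324840), Add(24253, -403465)) = Mul(-824603, -379212) = 312699352836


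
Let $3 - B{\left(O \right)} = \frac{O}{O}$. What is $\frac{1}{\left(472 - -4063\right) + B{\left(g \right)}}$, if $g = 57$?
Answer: $\frac{1}{4537} \approx 0.00022041$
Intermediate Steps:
$B{\left(O \right)} = 2$ ($B{\left(O \right)} = 3 - \frac{O}{O} = 3 - 1 = 2$)
$\frac{1}{\left(472 - -4063\right) + B{\left(g \right)}} = \frac{1}{\left(472 - -4063\right) + 2} = \frac{1}{\left(472 + 4063\right) + 2} = \frac{1}{4535 + 2} = \frac{1}{4537}$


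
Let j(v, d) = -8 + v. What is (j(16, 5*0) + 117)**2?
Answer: 15625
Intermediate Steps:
(j(16, 5*0) + 117)**2 = ((-8 + 16) + 117)**2 = (8 + 117)**2 = 125**2 = 15625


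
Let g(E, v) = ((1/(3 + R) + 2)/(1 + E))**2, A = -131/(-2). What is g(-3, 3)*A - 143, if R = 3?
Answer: -19045/288 ≈ -66.128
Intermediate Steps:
A = 131/2 (A = -131*(-1/2) = 131/2 ≈ 65.500)
g(E, v) = 169/(36*(1 + E)**2) (g(E, v) = ((1/(3 + 3) + 2)/(1 + E))**2 = ((1/6 + 2)/(1 + E))**2 = (13/(6*(1 + E)))**2 = 169/(36*(1 + E)**2))
g(-3, 3)*A - 143 = (169/(36*(1 - 3)**2))*(131/2) - 143 = ((169/36)/(-2)**2)*(131/2) - 143 = ((169/36)*(1/4))*(131/2) - 143 = (169/144)*(131/2) - 143 = 22139/288 - 143 = -19045/288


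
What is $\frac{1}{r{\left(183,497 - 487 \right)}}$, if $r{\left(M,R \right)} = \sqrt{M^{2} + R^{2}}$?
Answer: $\frac{\sqrt{33589}}{33589} \approx 0.0054563$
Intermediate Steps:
$\frac{1}{r{\left(183,497 - 487 \right)}} = \frac{1}{\sqrt{183^{2} + \left(497 - 487\right)^{2}}} = \frac{1}{\sqrt{33489 + \left(497 - 487\right)^{2}}} = \frac{1}{\sqrt{33489 + 10^{2}}} = \frac{1}{\sqrt{33489 + 100}} = \frac{1}{\sqrt{33589}} = \frac{\sqrt{33589}}{33589}$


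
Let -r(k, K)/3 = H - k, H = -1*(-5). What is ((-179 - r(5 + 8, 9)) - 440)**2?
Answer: 413449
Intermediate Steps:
H = 5
r(k, K) = -15 + 3*k (r(k, K) = -3*(5 - k) = -15 + 3*k)
((-179 - r(5 + 8, 9)) - 440)**2 = ((-179 - (-15 + 3*(5 + 8))) - 440)**2 = ((-179 - (-15 + 3*13)) - 440)**2 = ((-179 - (-15 + 39)) - 440)**2 = ((-179 - 1*24) - 440)**2 = ((-179 - 24) - 440)**2 = (-203 - 440)**2 = (-643)**2 = 413449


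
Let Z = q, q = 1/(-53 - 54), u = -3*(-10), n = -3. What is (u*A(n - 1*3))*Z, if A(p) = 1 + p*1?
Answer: 150/107 ≈ 1.4019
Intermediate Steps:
A(p) = 1 + p
u = 30
q = -1/107 (q = 1/(-107) = -1/107 ≈ -0.0093458)
Z = -1/107 ≈ -0.0093458
(u*A(n - 1*3))*Z = (30*(1 + (-3 - 1*3)))*(-1/107) = (30*(1 + (-3 - 3)))*(-1/107) = (30*(1 - 6))*(-1/107) = (30*(-5))*(-1/107) = -150*(-1/107) = 150/107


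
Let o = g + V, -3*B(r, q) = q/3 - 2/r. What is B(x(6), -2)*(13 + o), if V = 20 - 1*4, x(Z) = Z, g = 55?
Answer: 28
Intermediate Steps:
B(r, q) = -q/9 + 2/(3*r) (B(r, q) = -(q/3 - 2/r)/3 = -(-2/r + q/3)/3 = -q/9 + 2/(3*r))
V = 16 (V = 20 - 4 = 16)
o = 71 (o = 55 + 16 = 71)
B(x(6), -2)*(13 + o) = ((⅑)*(6 - 1*(-2)*6)/6)*(13 + 71) = ((⅑)*(⅙)*(6 + 12))*84 = ((⅑)*(⅙)*18)*84 = (⅓)*84 = 28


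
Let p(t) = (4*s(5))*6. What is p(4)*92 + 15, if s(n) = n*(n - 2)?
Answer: 33135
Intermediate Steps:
s(n) = n*(-2 + n)
p(t) = 360 (p(t) = (4*(5*(-2 + 5)))*6 = (4*(5*3))*6 = (4*15)*6 = 60*6 = 360)
p(4)*92 + 15 = 360*92 + 15 = 33120 + 15 = 33135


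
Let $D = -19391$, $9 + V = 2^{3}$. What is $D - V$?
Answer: $-19390$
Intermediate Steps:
$V = -1$ ($V = -9 + 2^{3} = -9 + 8 = -1$)
$D - V = -19391 - -1 = -19391 + 1 = -19390$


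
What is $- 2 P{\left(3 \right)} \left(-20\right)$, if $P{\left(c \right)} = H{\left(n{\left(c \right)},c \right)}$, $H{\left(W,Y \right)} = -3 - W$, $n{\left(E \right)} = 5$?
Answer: $-320$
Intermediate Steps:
$P{\left(c \right)} = -8$ ($P{\left(c \right)} = -3 - 5 = -8$)
$- 2 P{\left(3 \right)} \left(-20\right) = \left(-2\right) \left(-8\right) \left(-20\right) = 16 \left(-20\right) = -320$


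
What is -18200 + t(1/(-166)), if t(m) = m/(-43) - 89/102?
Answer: -3312904595/182019 ≈ -18201.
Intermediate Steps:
t(m) = -89/102 - m/43 (t(m) = m*(-1/43) - 89*1/102 = -m/43 - 89/102 = -89/102 - m/43)
-18200 + t(1/(-166)) = -18200 + (-89/102 - 1/43/(-166)) = -18200 + (-89/102 - 1/43*(-1/166)) = -18200 + (-89/102 + 1/7138) = -18200 - 158795/182019 = -3312904595/182019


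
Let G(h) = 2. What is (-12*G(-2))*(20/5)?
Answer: -96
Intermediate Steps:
(-12*G(-2))*(20/5) = (-12*2)*(20/5) = -480/5 = -24*4 = -96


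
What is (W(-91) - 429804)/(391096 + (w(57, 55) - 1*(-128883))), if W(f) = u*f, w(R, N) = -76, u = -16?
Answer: -428348/519903 ≈ -0.82390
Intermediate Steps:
W(f) = -16*f
(W(-91) - 429804)/(391096 + (w(57, 55) - 1*(-128883))) = (-16*(-91) - 429804)/(391096 + (-76 - 1*(-128883))) = (1456 - 429804)/(391096 + (-76 + 128883)) = -428348/(391096 + 128807) = -428348/519903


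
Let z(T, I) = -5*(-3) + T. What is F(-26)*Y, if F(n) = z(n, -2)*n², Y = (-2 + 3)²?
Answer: -7436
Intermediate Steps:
z(T, I) = 15 + T
Y = 1 (Y = 1² = 1)
F(n) = n²*(15 + n) (F(n) = (15 + n)*n² = n²*(15 + n))
F(-26)*Y = ((-26)²*(15 - 26))*1 = (676*(-11))*1 = -7436*1 = -7436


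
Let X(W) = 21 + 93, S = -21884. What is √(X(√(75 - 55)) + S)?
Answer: I*√21770 ≈ 147.55*I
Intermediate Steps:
X(W) = 114
√(X(√(75 - 55)) + S) = √(114 - 21884) = √(-21770) = I*√21770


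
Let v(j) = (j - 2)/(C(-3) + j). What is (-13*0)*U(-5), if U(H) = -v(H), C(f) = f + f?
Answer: 0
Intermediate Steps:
C(f) = 2*f
v(j) = (-2 + j)/(-6 + j) (v(j) = (j - 2)/(2*(-3) + j) = (-2 + j)/(-6 + j))
U(H) = -(-2 + H)/(-6 + H)
(-13*0)*U(-5) = (-13*0)*((2 - 1*(-5))/(-6 - 5)) = 0*((2 + 5)/(-11)) = 0*(-1/11*7) = 0*(-7/11) = 0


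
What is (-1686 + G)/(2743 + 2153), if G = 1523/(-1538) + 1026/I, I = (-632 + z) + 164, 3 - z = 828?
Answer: -1118794717/3245450688 ≈ -0.34473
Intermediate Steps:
z = -825 (z = 3 - 1*828 = 3 - 828 = -825)
I = -1293 (I = (-632 - 825) + 164 = -1457 + 164 = -1293)
G = -1182409/662878 (G = 1523/(-1538) + 1026/(-1293) = 1523*(-1/1538) + 1026*(-1/1293) = -1523/1538 - 342/431 = -1182409/662878 ≈ -1.7838)
(-1686 + G)/(2743 + 2153) = (-1686 - 1182409/662878)/(2743 + 2153) = -1118794717/662878/4896 = -1118794717/662878*1/4896 = -1118794717/3245450688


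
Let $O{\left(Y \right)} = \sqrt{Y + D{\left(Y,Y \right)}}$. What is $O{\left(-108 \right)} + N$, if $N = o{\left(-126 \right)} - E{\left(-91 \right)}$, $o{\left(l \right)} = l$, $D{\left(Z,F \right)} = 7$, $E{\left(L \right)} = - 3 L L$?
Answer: $24717 + i \sqrt{101} \approx 24717.0 + 10.05 i$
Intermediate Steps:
$E{\left(L \right)} = - 3 L^{2}$
$O{\left(Y \right)} = \sqrt{7 + Y}$ ($O{\left(Y \right)} = \sqrt{Y + 7} = \sqrt{7 + Y}$)
$N = 24717$ ($N = -126 - - 3 \left(-91\right)^{2} = -126 - \left(-3\right) 8281 = -126 - -24843 = -126 + 24843 = 24717$)
$O{\left(-108 \right)} + N = \sqrt{7 - 108} + 24717 = \sqrt{-101} + 24717 = i \sqrt{101} + 24717 = 24717 + i \sqrt{101}$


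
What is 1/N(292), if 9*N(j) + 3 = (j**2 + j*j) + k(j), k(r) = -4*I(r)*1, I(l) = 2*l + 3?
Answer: 3/56059 ≈ 5.3515e-5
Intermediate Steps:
I(l) = 3 + 2*l
k(r) = -12 - 8*r (k(r) = -4*(3 + 2*r)*1 = (-12 - 8*r)*1 = -12 - 8*r)
N(j) = -5/3 - 8*j/9 + 2*j**2/9 (N(j) = -1/3 + ((j**2 + j*j) + (-12 - 8*j))/9 = -1/3 + ((j**2 + j**2) + (-12 - 8*j))/9 = -1/3 + (2*j**2 + (-12 - 8*j))/9 = -1/3 + (-12 - 8*j + 2*j**2)/9 = -1/3 + (-4/3 - 8*j/9 + 2*j**2/9) = -5/3 - 8*j/9 + 2*j**2/9)
1/N(292) = 1/(-5/3 - 8/9*292 + (2/9)*292**2) = 1/(-5/3 - 2336/9 + (2/9)*85264) = 1/(-5/3 - 2336/9 + 170528/9) = 1/(56059/3) = 3/56059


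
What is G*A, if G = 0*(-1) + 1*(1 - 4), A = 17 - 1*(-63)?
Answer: -240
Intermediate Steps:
A = 80 (A = 17 + 63 = 80)
G = -3 (G = 0 + 1*(-3) = 0 - 3 = -3)
G*A = -3*80 = -240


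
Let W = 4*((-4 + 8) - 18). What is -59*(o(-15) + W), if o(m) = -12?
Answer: 4012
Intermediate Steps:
W = -56 (W = 4*(4 - 18) = 4*(-14) = -56)
-59*(o(-15) + W) = -59*(-12 - 56) = -59*(-68) = 4012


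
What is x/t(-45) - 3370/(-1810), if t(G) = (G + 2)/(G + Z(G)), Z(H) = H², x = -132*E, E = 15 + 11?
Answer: 1229974651/7783 ≈ 1.5803e+5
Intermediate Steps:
E = 26
x = -3432 (x = -132*26 = -3432)
t(G) = (2 + G)/(G + G²) (t(G) = (G + 2)/(G + G²) = (2 + G)/(G + G²))
x/t(-45) - 3370/(-1810) = -3432*(-45*(1 - 45)/(2 - 45)) - 3370/(-1810) = -3432/((-1/45*(-43)/(-44))) - 3370*(-1/1810) = -3432/((-1/45*(-1/44)*(-43))) + 337/181 = -3432/(-43/1980) + 337/181 = -3432*(-1980/43) + 337/181 = 6795360/43 + 337/181 = 1229974651/7783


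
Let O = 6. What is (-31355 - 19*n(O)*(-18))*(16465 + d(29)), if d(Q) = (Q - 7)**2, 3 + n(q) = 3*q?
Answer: -444487525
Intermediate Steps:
n(q) = -3 + 3*q
d(Q) = (-7 + Q)**2
(-31355 - 19*n(O)*(-18))*(16465 + d(29)) = (-31355 - 19*(-3 + 3*6)*(-18))*(16465 + (-7 + 29)**2) = (-31355 - 19*(-3 + 18)*(-18))*(16465 + 22**2) = (-31355 - 19*15*(-18))*(16465 + 484) = (-31355 - 285*(-18))*16949 = (-31355 + 5130)*16949 = -26225*16949 = -444487525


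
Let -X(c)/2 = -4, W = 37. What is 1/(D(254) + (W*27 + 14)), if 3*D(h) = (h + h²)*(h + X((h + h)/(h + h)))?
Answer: 1/5657593 ≈ 1.7675e-7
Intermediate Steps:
X(c) = 8 (X(c) = -2*(-4) = 8)
D(h) = (8 + h)*(h + h²)/3 (D(h) = ((h + h²)*(h + 8))/3 = ((h + h²)*(8 + h))/3 = ((8 + h)*(h + h²))/3 = (8 + h)*(h + h²)/3)
1/(D(254) + (W*27 + 14)) = 1/((⅓)*254*(8 + 254² + 9*254) + (37*27 + 14)) = 1/((⅓)*254*(8 + 64516 + 2286) + (999 + 14)) = 1/((⅓)*254*66810 + 1013) = 1/(5656580 + 1013) = 1/5657593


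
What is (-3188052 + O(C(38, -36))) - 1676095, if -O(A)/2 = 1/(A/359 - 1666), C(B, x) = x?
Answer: -1454696122196/299065 ≈ -4.8641e+6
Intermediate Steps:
O(A) = -2/(-1666 + A/359) (O(A) = -2/(A/359 - 1666) = -2/(-1666 + A/359))
(-3188052 + O(C(38, -36))) - 1676095 = (-3188052 - 718/(-598094 - 36)) - 1676095 = (-3188052 - 718/(-598130)) - 1676095 = (-3188052 - 718*(-1/598130)) - 1676095 = (-3188052 + 359/299065) - 1676095 = -953434771021/299065 - 1676095 = -1454696122196/299065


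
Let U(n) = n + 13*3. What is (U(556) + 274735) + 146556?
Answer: 421886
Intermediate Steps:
U(n) = 39 + n (U(n) = n + 39 = 39 + n)
(U(556) + 274735) + 146556 = ((39 + 556) + 274735) + 146556 = (595 + 274735) + 146556 = 275330 + 146556 = 421886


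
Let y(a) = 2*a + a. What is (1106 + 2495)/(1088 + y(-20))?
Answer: 3601/1028 ≈ 3.5029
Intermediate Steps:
y(a) = 3*a
(1106 + 2495)/(1088 + y(-20)) = (1106 + 2495)/(1088 + 3*(-20)) = 3601/(1088 - 60) = 3601/1028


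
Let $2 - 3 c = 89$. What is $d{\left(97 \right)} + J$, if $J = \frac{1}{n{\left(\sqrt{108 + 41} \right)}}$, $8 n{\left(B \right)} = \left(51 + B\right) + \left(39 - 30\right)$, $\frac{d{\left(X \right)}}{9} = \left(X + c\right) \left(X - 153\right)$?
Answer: $- \frac{118272192}{3451} - \frac{8 \sqrt{149}}{3451} \approx -34272.0$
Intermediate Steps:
$c = -29$ ($c = \frac{2}{3} - \frac{89}{3} = -29$)
$d{\left(X \right)} = 9 \left(-153 + X\right) \left(-29 + X\right)$ ($d{\left(X \right)} = 9 \left(X - 29\right) \left(X - 153\right) = 9 \left(-29 + X\right) \left(-153 + X\right) = 9 \left(-153 + X\right) \left(-29 + X\right)$)
$n{\left(B \right)} = \frac{15}{2} + \frac{B}{8}$ ($n{\left(B \right)} = \frac{\left(51 + B\right) + \left(39 - 30\right)}{8} = \frac{\left(51 + B\right) + 9}{8} = \frac{60 + B}{8} = \frac{15}{2} + \frac{B}{8}$)
$J = \frac{1}{\frac{15}{2} + \frac{\sqrt{149}}{8}}$ ($J = \frac{1}{\frac{15}{2} + \frac{\sqrt{108 + 41}}{8}} = \frac{1}{\frac{15}{2} + \frac{\sqrt{149}}{8}} \approx 0.11079$)
$d{\left(97 \right)} + J = \left(39933 - 158886 + 9 \cdot 97^{2}\right) + \left(\frac{480}{3451} - \frac{8 \sqrt{149}}{3451}\right) = \left(39933 - 158886 + 9 \cdot 9409\right) + \left(\frac{480}{3451} - \frac{8 \sqrt{149}}{3451}\right) = \left(39933 - 158886 + 84681\right) + \left(\frac{480}{3451} - \frac{8 \sqrt{149}}{3451}\right) = -34272 + \left(\frac{480}{3451} - \frac{8 \sqrt{149}}{3451}\right) = - \frac{118272192}{3451} - \frac{8 \sqrt{149}}{3451}$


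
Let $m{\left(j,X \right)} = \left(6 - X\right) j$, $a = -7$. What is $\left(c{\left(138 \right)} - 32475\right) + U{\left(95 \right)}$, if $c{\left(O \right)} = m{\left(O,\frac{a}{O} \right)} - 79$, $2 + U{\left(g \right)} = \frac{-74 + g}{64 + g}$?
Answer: $- \frac{1681206}{53} \approx -31721.0$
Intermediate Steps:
$U{\left(g \right)} = -2 + \frac{-74 + g}{64 + g}$
$m{\left(j,X \right)} = j \left(6 - X\right)$
$c{\left(O \right)} = -79 + O \left(6 + \frac{7}{O}\right)$ ($c{\left(O \right)} = O \left(6 - - \frac{7}{O}\right) - 79 = O \left(6 + \frac{7}{O}\right) - 79 = -79 + O \left(6 + \frac{7}{O}\right)$)
$\left(c{\left(138 \right)} - 32475\right) + U{\left(95 \right)} = \left(\left(-72 + 6 \cdot 138\right) - 32475\right) + \frac{-202 - 95}{64 + 95} = \left(\left(-72 + 828\right) - 32475\right) + \frac{-202 - 95}{159} = \left(756 - 32475\right) + \frac{1}{159} \left(-297\right) = -31719 - \frac{99}{53} = - \frac{1681206}{53}$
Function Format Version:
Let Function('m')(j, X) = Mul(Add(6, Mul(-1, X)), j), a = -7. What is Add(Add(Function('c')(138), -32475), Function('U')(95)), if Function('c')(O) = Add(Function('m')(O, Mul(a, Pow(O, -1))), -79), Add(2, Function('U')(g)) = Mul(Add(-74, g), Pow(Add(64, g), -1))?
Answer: Rational(-1681206, 53) ≈ -31721.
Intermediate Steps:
Function('U')(g) = Add(-2, Mul(Pow(Add(64, g), -1), Add(-74, g))) (Function('U')(g) = Add(-2, Mul(Add(-74, g), Pow(Add(64, g), -1))) = Add(-2, Mul(Pow(Add(64, g), -1), Add(-74, g))))
Function('m')(j, X) = Mul(j, Add(6, Mul(-1, X)))
Function('c')(O) = Add(-79, Mul(O, Add(6, Mul(7, Pow(O, -1))))) (Function('c')(O) = Add(Mul(O, Add(6, Mul(-1, Mul(-7, Pow(O, -1))))), -79) = Add(Mul(O, Add(6, Mul(7, Pow(O, -1)))), -79) = Add(-79, Mul(O, Add(6, Mul(7, Pow(O, -1))))))
Add(Add(Function('c')(138), -32475), Function('U')(95)) = Add(Add(Add(-72, Mul(6, 138)), -32475), Mul(Pow(Add(64, 95), -1), Add(-202, Mul(-1, 95)))) = Add(Add(Add(-72, 828), -32475), Mul(Pow(159, -1), Add(-202, -95))) = Add(Add(756, -32475), Mul(Rational(1, 159), -297)) = Add(-31719, Rational(-99, 53)) = Rational(-1681206, 53)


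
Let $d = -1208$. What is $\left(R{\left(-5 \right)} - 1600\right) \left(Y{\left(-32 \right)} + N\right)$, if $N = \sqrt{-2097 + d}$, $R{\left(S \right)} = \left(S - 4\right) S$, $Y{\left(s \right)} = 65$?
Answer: $-101075 - 1555 i \sqrt{3305} \approx -1.0108 \cdot 10^{5} - 89396.0 i$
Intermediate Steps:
$R{\left(S \right)} = S \left(-4 + S\right)$ ($R{\left(S \right)} = \left(-4 + S\right) S = S \left(-4 + S\right)$)
$N = i \sqrt{3305}$ ($N = \sqrt{-2097 - 1208} = \sqrt{-3305} = i \sqrt{3305} \approx 57.489 i$)
$\left(R{\left(-5 \right)} - 1600\right) \left(Y{\left(-32 \right)} + N\right) = \left(- 5 \left(-4 - 5\right) - 1600\right) \left(65 + i \sqrt{3305}\right) = \left(\left(-5\right) \left(-9\right) - 1600\right) \left(65 + i \sqrt{3305}\right) = \left(45 - 1600\right) \left(65 + i \sqrt{3305}\right) = - 1555 \left(65 + i \sqrt{3305}\right) = -101075 - 1555 i \sqrt{3305}$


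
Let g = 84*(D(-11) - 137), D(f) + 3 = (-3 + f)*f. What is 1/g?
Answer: 1/1176 ≈ 0.00085034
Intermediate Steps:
D(f) = -3 + f*(-3 + f) (D(f) = -3 + (-3 + f)*f = -3 + f*(-3 + f))
g = 1176 (g = 84*((-3 + (-11)² - 3*(-11)) - 137) = 84*((-3 + 121 + 33) - 137) = 84*(151 - 137) = 84*14 = 1176)
1/g = 1/1176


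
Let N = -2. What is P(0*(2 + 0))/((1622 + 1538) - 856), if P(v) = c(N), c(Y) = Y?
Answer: -1/1152 ≈ -0.00086806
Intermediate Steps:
P(v) = -2
P(0*(2 + 0))/((1622 + 1538) - 856) = -2/((1622 + 1538) - 856) = -2/(3160 - 856) = -2/2304 = -2*1/2304 = -1/1152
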